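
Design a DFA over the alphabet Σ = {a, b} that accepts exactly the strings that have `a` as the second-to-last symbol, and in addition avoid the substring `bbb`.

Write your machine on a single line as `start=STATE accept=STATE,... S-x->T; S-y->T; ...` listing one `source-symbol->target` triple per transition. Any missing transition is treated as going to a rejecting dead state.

start=S0; accept=S3,S4; S0-a->S1; S0-b->S2; S1-a->S3; S1-b->S4; S2-a->S1; S2-b->S5; S3-a->S3; S3-b->S4; S4-a->S1; S4-b->S5; S5-a->S1; S5-b->S6; S6-a->S6; S6-b->S6

Run two small machines in parallel and take their product. The first has 7 states tracking the last 2 symbols read; the second has 4 states tracking partial matches of the forbidden pattern `bbb`. A product state is a pair (one from each), accepting exactly when both do. Equivalent product states are then merged.
        a   b  
>  S0   S1  S2 
   S1   S3  S4 
   S2   S1  S5 
 * S3   S3  S4 
 * S4   S1  S5 
   S5   S1  S6 
   S6   S6  S6 
(> = start, * = accepting)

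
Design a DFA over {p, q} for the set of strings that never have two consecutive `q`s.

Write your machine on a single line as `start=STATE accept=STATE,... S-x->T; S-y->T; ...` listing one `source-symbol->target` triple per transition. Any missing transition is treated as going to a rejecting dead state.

This is the complement of 'contains `qq`'. Use the same substring-matching states — s0 through s2 holding how much of `qq` has just been matched — but flip the accepting set: everything except the trap s2 accepts.
With 3 states:
        p   q  
>* s0   s0  s1 
 * s1   s0  s2 
   s2   s2  s2 
(> = start, * = accepting)

start=s0; accept=s0,s1; s0-p->s0; s0-q->s1; s1-p->s0; s1-q->s2; s2-p->s2; s2-q->s2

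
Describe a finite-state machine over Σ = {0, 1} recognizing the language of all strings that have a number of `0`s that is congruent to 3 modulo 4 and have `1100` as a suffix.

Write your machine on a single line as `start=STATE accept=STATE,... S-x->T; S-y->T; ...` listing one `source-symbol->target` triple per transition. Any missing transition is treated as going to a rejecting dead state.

start=q0; accept=q7; q0-0->q1; q0-1->q0; q1-0->q2; q1-1->q3; q2-0->q4; q2-1->q2; q3-0->q2; q3-1->q5; q4-0->q0; q4-1->q4; q5-0->q6; q5-1->q5; q6-0->q7; q6-1->q2; q7-0->q0; q7-1->q4

Build one automaton per condition and run them in lockstep. The first has 4 states tracking the count of `0`s modulo 4; the second has 5 states tracking how much of the suffix `1100` has currently been matched. A product state is a pair (one from each), accepting exactly when both do. Equivalent product states are then merged.
        0   1  
>  q0   q1  q0 
   q1   q2  q3 
   q2   q4  q2 
   q3   q2  q5 
   q4   q0  q4 
   q5   q6  q5 
   q6   q7  q2 
 * q7   q0  q4 
(> = start, * = accepting)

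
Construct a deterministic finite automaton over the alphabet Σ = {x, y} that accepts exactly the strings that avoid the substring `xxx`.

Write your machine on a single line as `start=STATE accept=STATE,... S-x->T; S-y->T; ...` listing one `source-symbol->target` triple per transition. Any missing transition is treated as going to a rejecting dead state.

Track partial matches of the forbidden pattern `xxx`. State s3 is a dead state reached once `xxx` has occurred; every other state accepts. s0 means no part of `xxx` is currently matched.
A 4-state machine:
        x   y  
>* s0   s1  s0 
 * s1   s2  s0 
 * s2   s3  s0 
   s3   s3  s3 
(> = start, * = accepting)

start=s0; accept=s0,s1,s2; s0-x->s1; s0-y->s0; s1-x->s2; s1-y->s0; s2-x->s3; s2-y->s0; s3-x->s3; s3-y->s3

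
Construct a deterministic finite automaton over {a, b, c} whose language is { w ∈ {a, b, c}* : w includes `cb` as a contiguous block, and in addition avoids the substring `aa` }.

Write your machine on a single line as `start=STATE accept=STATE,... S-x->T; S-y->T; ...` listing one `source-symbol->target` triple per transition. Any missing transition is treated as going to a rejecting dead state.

start=q0; accept=q4,q5; q0-a->q1; q0-b->q0; q0-c->q2; q1-a->q3; q1-b->q0; q1-c->q2; q2-a->q1; q2-b->q4; q2-c->q2; q3-a->q3; q3-b->q3; q3-c->q3; q4-a->q5; q4-b->q4; q4-c->q4; q5-a->q3; q5-b->q4; q5-c->q4

Build one automaton per condition and run them in lockstep. One (3 states) tracks whether and how much of `cb` has been seen; the other (3 states) tracks partial matches of the forbidden pattern `aa`. Each combined state is a pair, one component from each; accept when both components accept. Minimizing collapses redundant product states.
        a   b   c  
>  q0   q1  q0  q2 
   q1   q3  q0  q2 
   q2   q1  q4  q2 
   q3   q3  q3  q3 
 * q4   q5  q4  q4 
 * q5   q3  q4  q4 
(> = start, * = accepting)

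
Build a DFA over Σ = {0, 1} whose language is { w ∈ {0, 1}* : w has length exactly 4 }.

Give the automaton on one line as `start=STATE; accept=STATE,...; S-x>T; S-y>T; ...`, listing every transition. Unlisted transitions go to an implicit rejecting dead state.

We only need to distinguish lengths 0, 1, …, 4, and '>4'. Chain q0 → q1 → q2 → q3 → q4 → q5 on every symbol, with q5 looping. Accepting states: {q4}.
        0   1  
>  q0   q1  q1 
   q1   q2  q2 
   q2   q3  q3 
   q3   q4  q4 
 * q4   q5  q5 
   q5   q5  q5 
(> = start, * = accepting)

start=q0; accept=q4; q0-0>q1; q0-1>q1; q1-0>q2; q1-1>q2; q2-0>q3; q2-1>q3; q3-0>q4; q3-1>q4; q4-0>q5; q4-1>q5; q5-0>q5; q5-1>q5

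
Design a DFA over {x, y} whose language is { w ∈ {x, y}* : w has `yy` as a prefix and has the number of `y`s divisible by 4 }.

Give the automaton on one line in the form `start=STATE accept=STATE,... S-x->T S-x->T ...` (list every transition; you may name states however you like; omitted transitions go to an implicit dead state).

start=s0 accept=s5 s0-x->s1 s0-y->s2 s1-x->s1 s1-y->s1 s2-x->s1 s2-y->s3 s3-x->s3 s3-y->s4 s4-x->s4 s4-y->s5 s5-x->s5 s5-y->s6 s6-x->s6 s6-y->s3

Build one automaton per condition and run them in lockstep. The first has 4 states tracking whether the input so far still matches the prefix `yy`; the second has 4 states tracking the count of `y`s modulo 4. A product state is a pair (one from each), accepting exactly when both do. Minimizing collapses redundant product states.
With 7 states:
        x   y  
>  s0   s1  s2 
   s1   s1  s1 
   s2   s1  s3 
   s3   s3  s4 
   s4   s4  s5 
 * s5   s5  s6 
   s6   s6  s3 
(> = start, * = accepting)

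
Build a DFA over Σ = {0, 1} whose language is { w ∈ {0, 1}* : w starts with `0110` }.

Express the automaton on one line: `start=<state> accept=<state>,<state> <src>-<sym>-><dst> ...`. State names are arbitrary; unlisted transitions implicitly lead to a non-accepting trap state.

Walk along `0110` while the input agrees: from s0 take `0` to s1, and so on. Any deviation drops to the rejecting sink s5. Once s4 is reached the prefix is confirmed and every continuation is accepted.
6 states suffice.
        0   1  
>  s0   s1  s5 
   s1   s5  s2 
   s2   s5  s3 
   s3   s4  s5 
 * s4   s4  s4 
   s5   s5  s5 
(> = start, * = accepting)

start=s0 accept=s4 s0-0->s1 s0-1->s5 s1-0->s5 s1-1->s2 s2-0->s5 s2-1->s3 s3-0->s4 s3-1->s5 s4-0->s4 s4-1->s4 s5-0->s5 s5-1->s5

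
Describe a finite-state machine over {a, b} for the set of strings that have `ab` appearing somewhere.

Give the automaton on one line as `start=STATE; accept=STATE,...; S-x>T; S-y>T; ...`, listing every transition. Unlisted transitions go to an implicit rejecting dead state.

States q0..q1 record the length of the longest prefix of `ab` that matches the current input suffix. Reaching q2 means `ab` has been seen, and we stay there forever. Accept from q2.
With 3 states:
        a   b  
>  q0   q1  q0 
   q1   q1  q2 
 * q2   q2  q2 
(> = start, * = accepting)

start=q0; accept=q2; q0-a>q1; q0-b>q0; q1-a>q1; q1-b>q2; q2-a>q2; q2-b>q2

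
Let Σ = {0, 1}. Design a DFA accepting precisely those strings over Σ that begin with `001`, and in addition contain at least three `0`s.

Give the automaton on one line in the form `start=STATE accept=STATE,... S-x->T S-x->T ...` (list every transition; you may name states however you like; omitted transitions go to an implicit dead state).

Build one automaton per condition and run them in lockstep. The first has 5 states tracking whether the input so far still matches the prefix `001`; the second has 5 states tracking the count of `0`s, saturating at 4. A product state is a pair (one from each), accepting exactly when both do.
       0  1 
>  A   B  C 
   B   D  E 
   C   E  C 
   D   F  G 
   E   H  E 
   F   I  F 
   G   J  G 
   H   F  H 
   I   I  I 
 * J   K  J 
 * K   K  K 
(> = start, * = accepting)

start=A accept=J,K A-0->B A-1->C B-0->D B-1->E C-0->E C-1->C D-0->F D-1->G E-0->H E-1->E F-0->I F-1->F G-0->J G-1->G H-0->F H-1->H I-0->I I-1->I J-0->K J-1->J K-0->K K-1->K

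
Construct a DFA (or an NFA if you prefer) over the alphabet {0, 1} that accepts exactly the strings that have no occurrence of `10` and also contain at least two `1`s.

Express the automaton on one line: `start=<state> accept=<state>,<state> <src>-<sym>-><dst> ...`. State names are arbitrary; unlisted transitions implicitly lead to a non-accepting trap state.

Handle the two conditions separately and then intersect. One (3 states) tracks partial matches of the forbidden pattern `10`; the other (4 states) tracks the count of `1`s, saturating at 3. Each combined state is a pair, one component from each; accept when both components accept. Equivalent product states are then merged.
A 4-state machine:
       0  1 
>  A   A  B 
   B   C  D 
   C   C  C 
 * D   C  D 
(> = start, * = accepting)

start=A accept=D A-0->A A-1->B B-0->C B-1->D C-0->C C-1->C D-0->C D-1->D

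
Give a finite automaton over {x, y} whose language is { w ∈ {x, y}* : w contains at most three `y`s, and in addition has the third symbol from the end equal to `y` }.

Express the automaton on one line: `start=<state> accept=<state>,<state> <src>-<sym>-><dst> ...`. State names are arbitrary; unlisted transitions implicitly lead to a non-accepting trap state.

Handle the two conditions separately and then intersect. The first has 5 states tracking the count of `y`s, saturating at 4; the second has 15 states tracking the last 3 symbols read. A product state is a pair (one from each), accepting exactly when both do. Equivalent product states are then merged.
          x    y  
>  q0     q0   q1 
   q1     q2   q3 
   q2     q4   q5 
   q3     q6   q7 
 * q4     q8   q9 
 * q5    q10  q11 
 * q6    q12  q13 
 * q7    q14  q15 
   q8     q8   q9 
   q9    q10  q11 
   q10   q12  q13 
   q11   q14  q15 
 * q12   q16  q17 
 * q13   q18  q15 
 * q14   q19  q15 
   q15   q15  q15 
   q16   q16  q17 
   q17   q18  q15 
   q18   q19  q15 
 * q19   q15  q15 
(> = start, * = accepting)

start=q0 accept=q4,q5,q6,q7,q12,q13,q14,q19 q0-x->q0 q0-y->q1 q1-x->q2 q1-y->q3 q2-x->q4 q2-y->q5 q3-x->q6 q3-y->q7 q4-x->q8 q4-y->q9 q5-x->q10 q5-y->q11 q6-x->q12 q6-y->q13 q7-x->q14 q7-y->q15 q8-x->q8 q8-y->q9 q9-x->q10 q9-y->q11 q10-x->q12 q10-y->q13 q11-x->q14 q11-y->q15 q12-x->q16 q12-y->q17 q13-x->q18 q13-y->q15 q14-x->q19 q14-y->q15 q15-x->q15 q15-y->q15 q16-x->q16 q16-y->q17 q17-x->q18 q17-y->q15 q18-x->q19 q18-y->q15 q19-x->q15 q19-y->q15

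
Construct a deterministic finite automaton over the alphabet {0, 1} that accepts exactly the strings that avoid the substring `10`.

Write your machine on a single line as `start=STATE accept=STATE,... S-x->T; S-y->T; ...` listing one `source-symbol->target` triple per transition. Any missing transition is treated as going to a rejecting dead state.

Track partial matches of the forbidden pattern `10`. State q2 is a dead state reached once `10` has occurred; every other state accepts. q0 means no part of `10` is currently matched.
A 3-state machine:
        0   1  
>* q0   q0  q1 
 * q1   q2  q1 
   q2   q2  q2 
(> = start, * = accepting)

start=q0; accept=q0,q1; q0-0->q0; q0-1->q1; q1-0->q2; q1-1->q1; q2-0->q2; q2-1->q2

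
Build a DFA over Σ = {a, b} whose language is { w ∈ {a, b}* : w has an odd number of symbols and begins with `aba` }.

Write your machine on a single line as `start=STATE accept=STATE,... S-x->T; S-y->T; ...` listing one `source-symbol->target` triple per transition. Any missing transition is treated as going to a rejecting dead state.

Build one automaton per condition and run them in lockstep. One (2 states) tracks the input length modulo 2; the other (5 states) tracks whether the input so far still matches the prefix `aba`. Each combined state is a pair, one component from each; accept when both components accept.
        a   b  
>  s0   s1  s2 
   s1   s3  s4 
   s2   s3  s3 
   s3   s2  s2 
   s4   s5  s2 
 * s5   s6  s6 
   s6   s5  s5 
(> = start, * = accepting)

start=s0; accept=s5; s0-a->s1; s0-b->s2; s1-a->s3; s1-b->s4; s2-a->s3; s2-b->s3; s3-a->s2; s3-b->s2; s4-a->s5; s4-b->s2; s5-a->s6; s5-b->s6; s6-a->s5; s6-b->s5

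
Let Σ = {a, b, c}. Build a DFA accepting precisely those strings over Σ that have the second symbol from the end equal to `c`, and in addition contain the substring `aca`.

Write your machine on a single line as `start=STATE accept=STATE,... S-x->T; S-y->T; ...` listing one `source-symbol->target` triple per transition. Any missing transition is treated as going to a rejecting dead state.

Run two small machines in parallel and take their product. The first has 13 states tracking the last 2 symbols read; the second has 4 states tracking whether and how much of `aca` has been seen. A product state is a pair (one from each), accepting exactly when both do. After merging equivalent states the machine shrinks.
With 7 states:
        a   b   c  
>  s0   s1  s0  s0 
   s1   s1  s0  s2 
   s2   s3  s0  s0 
 * s3   s4  s4  s5 
   s4   s4  s4  s5 
   s5   s3  s3  s6 
 * s6   s3  s3  s6 
(> = start, * = accepting)

start=s0; accept=s3,s6; s0-a->s1; s0-b->s0; s0-c->s0; s1-a->s1; s1-b->s0; s1-c->s2; s2-a->s3; s2-b->s0; s2-c->s0; s3-a->s4; s3-b->s4; s3-c->s5; s4-a->s4; s4-b->s4; s4-c->s5; s5-a->s3; s5-b->s3; s5-c->s6; s6-a->s3; s6-b->s3; s6-c->s6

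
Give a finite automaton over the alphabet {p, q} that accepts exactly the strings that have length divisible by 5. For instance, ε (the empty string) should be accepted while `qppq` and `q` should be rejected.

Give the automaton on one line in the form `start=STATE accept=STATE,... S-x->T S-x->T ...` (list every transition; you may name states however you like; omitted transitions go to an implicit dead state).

start=S0 accept=S0 S0-p->S1 S0-q->S1 S1-p->S2 S1-q->S2 S2-p->S3 S2-q->S3 S3-p->S4 S3-q->S4 S4-p->S0 S4-q->S0

Count input length modulo 5: every symbol advances one step around the cycle S0 → S1 → S2 → S3 → S4 → S0. Accept at S0.
With 5 states:
        p   q  
>* S0   S1  S1 
   S1   S2  S2 
   S2   S3  S3 
   S3   S4  S4 
   S4   S0  S0 
(> = start, * = accepting)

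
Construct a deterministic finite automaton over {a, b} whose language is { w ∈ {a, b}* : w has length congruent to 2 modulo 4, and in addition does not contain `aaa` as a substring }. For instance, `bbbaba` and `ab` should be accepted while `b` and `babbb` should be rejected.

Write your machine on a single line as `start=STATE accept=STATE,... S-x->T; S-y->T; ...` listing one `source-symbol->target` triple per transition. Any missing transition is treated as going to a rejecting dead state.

start=s0; accept=s3,s4,s5; s0-a->s1; s0-b->s2; s1-a->s3; s1-b->s4; s2-a->s5; s2-b->s4; s3-a->s6; s3-b->s7; s4-a->s8; s4-b->s7; s5-a->s9; s5-b->s7; s6-a->s6; s6-b->s6; s7-a->s10; s7-b->s0; s8-a->s11; s8-b->s0; s9-a->s6; s9-b->s0; s10-a->s12; s10-b->s2; s11-a->s6; s11-b->s2; s12-a->s6; s12-b->s4

Run two small machines in parallel and take their product. The first has 4 states tracking the input length modulo 4; the second has 4 states tracking partial matches of the forbidden pattern `aaa`. A product state is a pair (one from each), accepting exactly when both do. Minimizing collapses redundant product states.
          a    b  
>  s0     s1   s2 
   s1     s3   s4 
   s2     s5   s4 
 * s3     s6   s7 
 * s4     s8   s7 
 * s5     s9   s7 
   s6     s6   s6 
   s7    s10   s0 
   s8    s11   s0 
   s9     s6   s0 
   s10   s12   s2 
   s11    s6   s2 
   s12    s6   s4 
(> = start, * = accepting)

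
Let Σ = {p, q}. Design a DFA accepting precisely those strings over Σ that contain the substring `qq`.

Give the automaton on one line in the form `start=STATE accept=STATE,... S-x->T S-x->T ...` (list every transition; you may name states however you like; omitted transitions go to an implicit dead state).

States A..B record the length of the longest prefix of `qq` that matches the current input suffix. Reaching C means `qq` has been seen, and we stay there forever. Accept from C.
3 states suffice.
       p  q 
>  A   A  B 
   B   A  C 
 * C   C  C 
(> = start, * = accepting)

start=A accept=C A-p->A A-q->B B-p->A B-q->C C-p->C C-q->C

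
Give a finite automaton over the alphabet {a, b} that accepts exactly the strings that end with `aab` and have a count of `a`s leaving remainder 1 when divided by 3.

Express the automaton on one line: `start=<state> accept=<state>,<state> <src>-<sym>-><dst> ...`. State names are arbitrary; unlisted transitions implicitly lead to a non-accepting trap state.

Handle the two conditions separately and then intersect. The first has 4 states tracking how much of the suffix `aab` has currently been matched; the second has 3 states tracking the count of `a`s modulo 3. A product state is a pair (one from each), accepting exactly when both do. Minimizing collapses redundant product states.
        a   b  
>  q0   q1  q0 
   q1   q2  q1 
   q2   q3  q2 
   q3   q4  q0 
   q4   q2  q5 
 * q5   q2  q1 
(> = start, * = accepting)

start=q0 accept=q5 q0-a->q1 q0-b->q0 q1-a->q2 q1-b->q1 q2-a->q3 q2-b->q2 q3-a->q4 q3-b->q0 q4-a->q2 q4-b->q5 q5-a->q2 q5-b->q1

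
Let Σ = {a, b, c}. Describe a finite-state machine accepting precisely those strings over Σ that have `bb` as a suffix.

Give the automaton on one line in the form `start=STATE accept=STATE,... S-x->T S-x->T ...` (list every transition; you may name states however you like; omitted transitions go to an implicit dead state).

Let each state record the length of the longest suffix of the input read so far that is also a prefix of `bb`. S1 means the last symbol is `b`; S2 means the last 2 symbols are `bb`. Accept only at S2, where the string currently ends in `bb`.
With 3 states:
        a   b   c  
>  S0   S0  S1  S0 
   S1   S0  S2  S0 
 * S2   S0  S2  S0 
(> = start, * = accepting)

start=S0 accept=S2 S0-a->S0 S0-b->S1 S0-c->S0 S1-a->S0 S1-b->S2 S1-c->S0 S2-a->S0 S2-b->S2 S2-c->S0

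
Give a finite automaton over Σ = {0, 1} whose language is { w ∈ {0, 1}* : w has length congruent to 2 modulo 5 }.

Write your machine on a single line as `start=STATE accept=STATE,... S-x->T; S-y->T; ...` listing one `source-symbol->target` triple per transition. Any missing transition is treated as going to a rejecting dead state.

start=q0; accept=q2; q0-0->q1; q0-1->q1; q1-0->q2; q1-1->q2; q2-0->q3; q2-1->q3; q3-0->q4; q3-1->q4; q4-0->q0; q4-1->q0

Only the length mod 5 matters, so use a 5-cycle: from any state, every input symbol moves to the next state, wrapping q4 back to q0. Mark q2 accepting.
A 5-state machine:
        0   1  
>  q0   q1  q1 
   q1   q2  q2 
 * q2   q3  q3 
   q3   q4  q4 
   q4   q0  q0 
(> = start, * = accepting)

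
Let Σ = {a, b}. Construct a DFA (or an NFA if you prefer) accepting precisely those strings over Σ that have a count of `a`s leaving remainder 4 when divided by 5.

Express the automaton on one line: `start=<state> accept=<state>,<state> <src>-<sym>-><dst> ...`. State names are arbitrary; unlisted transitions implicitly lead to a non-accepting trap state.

start=q0 accept=q4 q0-a->q1 q0-b->q0 q1-a->q2 q1-b->q1 q2-a->q3 q2-b->q2 q3-a->q4 q3-b->q3 q4-a->q0 q4-b->q4

Keep the running count of `a`s modulo 5: each `a` advances along the cycle q0 → q1 → q2 → q3 → q4 → q0 while other symbols loop. Accept at q4.
5 states suffice.
        a   b  
>  q0   q1  q0 
   q1   q2  q1 
   q2   q3  q2 
   q3   q4  q3 
 * q4   q0  q4 
(> = start, * = accepting)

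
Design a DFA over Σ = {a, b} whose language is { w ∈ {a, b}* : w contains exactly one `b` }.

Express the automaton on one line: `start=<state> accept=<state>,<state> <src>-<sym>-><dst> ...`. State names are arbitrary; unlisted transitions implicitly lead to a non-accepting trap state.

start=S0 accept=S1 S0-a->S0 S0-b->S1 S1-a->S1 S1-b->S2 S2-a->S2 S2-b->S2

Only the number of `b`s matters, and only up to 2. Make a chain S0 → S1 → S2 advanced by each `b` (with S2 absorbing); every other symbol self-loops. The accepting set is {S1}.
With 3 states:
        a   b  
>  S0   S0  S1 
 * S1   S1  S2 
   S2   S2  S2 
(> = start, * = accepting)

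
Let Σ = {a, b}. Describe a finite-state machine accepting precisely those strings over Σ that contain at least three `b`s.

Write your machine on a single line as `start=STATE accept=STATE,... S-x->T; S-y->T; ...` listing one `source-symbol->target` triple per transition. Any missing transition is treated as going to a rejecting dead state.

start=q0; accept=q3,q4; q0-a->q0; q0-b->q1; q1-a->q1; q1-b->q2; q2-a->q2; q2-b->q3; q3-a->q3; q3-b->q4; q4-a->q4; q4-b->q4

Count `b`s, saturating at 4: states q0 through q3 mean 0 through 3 `b`s seen; q4 means more than 3. Each `b` increments (capped at q4); other symbols loop. Accept from {q3, q4}.
With 5 states:
        a   b  
>  q0   q0  q1 
   q1   q1  q2 
   q2   q2  q3 
 * q3   q3  q4 
 * q4   q4  q4 
(> = start, * = accepting)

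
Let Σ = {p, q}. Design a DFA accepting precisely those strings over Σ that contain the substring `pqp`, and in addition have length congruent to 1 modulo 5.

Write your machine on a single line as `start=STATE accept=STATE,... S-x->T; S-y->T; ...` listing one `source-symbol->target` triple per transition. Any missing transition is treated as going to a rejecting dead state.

Build one automaton per condition and run them in lockstep. The first has 4 states tracking whether and how much of `pqp` has been seen; the second has 5 states tracking the input length modulo 5. A product state is a pair (one from each), accepting exactly when both do.
With 20 states:
          p    q  
>  S0     S1   S2 
   S1     S3   S4 
   S2     S3   S5 
   S3     S6   S7 
   S4     S8   S9 
   S5     S6   S9 
   S6    S10  S11 
   S7    S12  S13 
   S8    S12  S12 
   S9    S10  S13 
   S10   S14  S15 
   S11   S16   S0 
   S12   S16  S16 
   S13   S14   S0 
   S14    S1  S17 
   S15   S18   S2 
   S16   S18  S18 
   S17   S19   S5 
 * S18   S19  S19 
   S19    S8   S8 
(> = start, * = accepting)

start=S0; accept=S18; S0-p->S1; S0-q->S2; S1-p->S3; S1-q->S4; S2-p->S3; S2-q->S5; S3-p->S6; S3-q->S7; S4-p->S8; S4-q->S9; S5-p->S6; S5-q->S9; S6-p->S10; S6-q->S11; S7-p->S12; S7-q->S13; S8-p->S12; S8-q->S12; S9-p->S10; S9-q->S13; S10-p->S14; S10-q->S15; S11-p->S16; S11-q->S0; S12-p->S16; S12-q->S16; S13-p->S14; S13-q->S0; S14-p->S1; S14-q->S17; S15-p->S18; S15-q->S2; S16-p->S18; S16-q->S18; S17-p->S19; S17-q->S5; S18-p->S19; S18-q->S19; S19-p->S8; S19-q->S8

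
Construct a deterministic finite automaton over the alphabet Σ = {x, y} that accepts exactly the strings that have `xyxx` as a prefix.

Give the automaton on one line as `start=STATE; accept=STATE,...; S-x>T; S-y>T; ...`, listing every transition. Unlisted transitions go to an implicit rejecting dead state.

Check the first 4 symbols one by one: q0 through q3 record how many have matched `xyxx` so far; any wrong symbol goes to the dead state q5. After all 4 match we enter the accepting sink q4.
A 6-state machine:
        x   y  
>  q0   q1  q5 
   q1   q5  q2 
   q2   q3  q5 
   q3   q4  q5 
 * q4   q4  q4 
   q5   q5  q5 
(> = start, * = accepting)

start=q0; accept=q4; q0-x>q1; q0-y>q5; q1-x>q5; q1-y>q2; q2-x>q3; q2-y>q5; q3-x>q4; q3-y>q5; q4-x>q4; q4-y>q4; q5-x>q5; q5-y>q5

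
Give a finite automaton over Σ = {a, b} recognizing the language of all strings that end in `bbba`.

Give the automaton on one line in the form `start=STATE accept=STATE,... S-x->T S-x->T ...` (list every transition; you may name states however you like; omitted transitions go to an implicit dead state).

Let each state record the length of the longest suffix of the input read so far that is also a prefix of `bbba`. S1 means the last symbol is `b`; S2 means the last 2 symbols are `bb`; S3 means the last 3 symbols are `bbb`; S4 means the last 4 symbols are `bbba`. Accept only at S4, where the string currently ends in `bbba`.
5 states suffice.
        a   b  
>  S0   S0  S1 
   S1   S0  S2 
   S2   S0  S3 
   S3   S4  S3 
 * S4   S0  S1 
(> = start, * = accepting)

start=S0 accept=S4 S0-a->S0 S0-b->S1 S1-a->S0 S1-b->S2 S2-a->S0 S2-b->S3 S3-a->S4 S3-b->S3 S4-a->S0 S4-b->S1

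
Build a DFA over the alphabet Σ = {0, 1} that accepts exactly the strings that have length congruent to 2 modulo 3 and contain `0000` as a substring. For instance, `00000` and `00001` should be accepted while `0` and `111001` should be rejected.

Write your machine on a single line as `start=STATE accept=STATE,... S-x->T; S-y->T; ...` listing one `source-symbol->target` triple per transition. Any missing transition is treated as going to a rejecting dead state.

Handle the two conditions separately and then intersect. The first has 3 states tracking the input length modulo 3; the second has 5 states tracking whether and how much of `0000` has been seen. A product state is a pair (one from each), accepting exactly when both do.
15 states suffice.
       0  1 
>  A   B  C 
   B   D  E 
   C   F  E 
   D   G  A 
   E   H  A 
   F   I  A 
   G   J  C 
   H   K  C 
   I   L  C 
   J   M  M 
   K   N  E 
   L   M  E 
 * M   O  O 
   N   O  A 
   O   J  J 
(> = start, * = accepting)

start=A; accept=M; A-0->B; A-1->C; B-0->D; B-1->E; C-0->F; C-1->E; D-0->G; D-1->A; E-0->H; E-1->A; F-0->I; F-1->A; G-0->J; G-1->C; H-0->K; H-1->C; I-0->L; I-1->C; J-0->M; J-1->M; K-0->N; K-1->E; L-0->M; L-1->E; M-0->O; M-1->O; N-0->O; N-1->A; O-0->J; O-1->J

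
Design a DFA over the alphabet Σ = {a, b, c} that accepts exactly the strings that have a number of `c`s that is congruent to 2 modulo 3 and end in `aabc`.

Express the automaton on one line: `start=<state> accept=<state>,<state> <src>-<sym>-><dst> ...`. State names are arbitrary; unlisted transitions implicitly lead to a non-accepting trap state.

Run two small machines in parallel and take their product. The first has 3 states tracking the count of `c`s modulo 3; the second has 5 states tracking how much of the suffix `aabc` has currently been matched. A product state is a pair (one from each), accepting exactly when both do.
15 states suffice.
          a    b    c  
>  q0     q1   q0   q2 
   q1     q3   q0   q2 
   q2     q4   q2   q5 
   q3     q3   q6   q2 
   q4     q7   q2   q5 
   q5     q8   q5   q0 
   q6     q1   q0   q9 
   q7     q7  q10   q5 
   q8    q11   q5   q0 
   q9     q4   q2   q5 
   q10    q4   q2  q12 
   q11   q11  q13   q0 
 * q12    q8   q5   q0 
   q13    q8   q5  q14 
   q14    q1   q0   q2 
(> = start, * = accepting)

start=q0 accept=q12 q0-a->q1 q0-b->q0 q0-c->q2 q1-a->q3 q1-b->q0 q1-c->q2 q2-a->q4 q2-b->q2 q2-c->q5 q3-a->q3 q3-b->q6 q3-c->q2 q4-a->q7 q4-b->q2 q4-c->q5 q5-a->q8 q5-b->q5 q5-c->q0 q6-a->q1 q6-b->q0 q6-c->q9 q7-a->q7 q7-b->q10 q7-c->q5 q8-a->q11 q8-b->q5 q8-c->q0 q9-a->q4 q9-b->q2 q9-c->q5 q10-a->q4 q10-b->q2 q10-c->q12 q11-a->q11 q11-b->q13 q11-c->q0 q12-a->q8 q12-b->q5 q12-c->q0 q13-a->q8 q13-b->q5 q13-c->q14 q14-a->q1 q14-b->q0 q14-c->q2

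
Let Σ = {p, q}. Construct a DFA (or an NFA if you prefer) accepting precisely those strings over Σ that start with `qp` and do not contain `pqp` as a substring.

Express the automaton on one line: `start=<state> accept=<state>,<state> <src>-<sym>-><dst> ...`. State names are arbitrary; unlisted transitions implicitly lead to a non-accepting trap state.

start=s0 accept=s3,s4,s5 s0-p->s1 s0-q->s2 s1-p->s1 s1-q->s1 s2-p->s3 s2-q->s1 s3-p->s3 s3-q->s4 s4-p->s1 s4-q->s5 s5-p->s3 s5-q->s5

Run two small machines in parallel and take their product. The first has 4 states tracking whether the input so far still matches the prefix `qp`; the second has 4 states tracking partial matches of the forbidden pattern `pqp`. A product state is a pair (one from each), accepting exactly when both do. Equivalent product states are then merged.
With 6 states:
        p   q  
>  s0   s1  s2 
   s1   s1  s1 
   s2   s3  s1 
 * s3   s3  s4 
 * s4   s1  s5 
 * s5   s3  s5 
(> = start, * = accepting)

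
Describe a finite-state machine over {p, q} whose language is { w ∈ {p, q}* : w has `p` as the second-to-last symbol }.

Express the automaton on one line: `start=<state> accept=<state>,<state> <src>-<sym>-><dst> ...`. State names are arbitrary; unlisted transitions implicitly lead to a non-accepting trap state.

A DFA must remember the last 2 symbols (since which symbol is second-to-last isn't known until the input ends). Use one state per possible window of the last ≤2 symbols; accept from those whose window starts with `p`.
7 states suffice.
        p   q  
>  S0   S1  S2 
   S1   S3  S4 
   S2   S5  S6 
 * S3   S3  S4 
 * S4   S5  S6 
   S5   S3  S4 
   S6   S5  S6 
(> = start, * = accepting)

start=S0 accept=S3,S4 S0-p->S1 S0-q->S2 S1-p->S3 S1-q->S4 S2-p->S5 S2-q->S6 S3-p->S3 S3-q->S4 S4-p->S5 S4-q->S6 S5-p->S3 S5-q->S4 S6-p->S5 S6-q->S6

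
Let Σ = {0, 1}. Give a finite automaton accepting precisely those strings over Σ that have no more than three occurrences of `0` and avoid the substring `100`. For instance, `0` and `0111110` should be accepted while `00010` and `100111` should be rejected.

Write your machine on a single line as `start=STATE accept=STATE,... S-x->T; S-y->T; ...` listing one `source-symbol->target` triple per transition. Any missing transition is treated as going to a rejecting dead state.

start=S0; accept=S0,S1,S2,S3,S4,S5,S6,S7,S8,S11,S12; S0-0->S1; S0-1->S2; S1-0->S3; S1-1->S4; S2-0->S5; S2-1->S2; S3-0->S6; S3-1->S7; S4-0->S8; S4-1->S4; S5-0->S9; S5-1->S4; S6-0->S10; S6-1->S11; S7-0->S12; S7-1->S7; S8-0->S13; S8-1->S7; S9-0->S13; S9-1->S9; S10-0->S10; S10-1->S14; S11-0->S15; S11-1->S11; S12-0->S16; S12-1->S11; S13-0->S16; S13-1->S13; S14-0->S15; S14-1->S14; S15-0->S16; S15-1->S14; S16-0->S16; S16-1->S16

Handle the two conditions separately and then intersect. The first has 5 states tracking the count of `0`s, saturating at 4; the second has 4 states tracking partial matches of the forbidden pattern `100`. A product state is a pair (one from each), accepting exactly when both do.
With 17 states:
          0    1  
>* S0     S1   S2 
 * S1     S3   S4 
 * S2     S5   S2 
 * S3     S6   S7 
 * S4     S8   S4 
 * S5     S9   S4 
 * S6    S10  S11 
 * S7    S12   S7 
 * S8    S13   S7 
   S9    S13   S9 
   S10   S10  S14 
 * S11   S15  S11 
 * S12   S16  S11 
   S13   S16  S13 
   S14   S15  S14 
   S15   S16  S14 
   S16   S16  S16 
(> = start, * = accepting)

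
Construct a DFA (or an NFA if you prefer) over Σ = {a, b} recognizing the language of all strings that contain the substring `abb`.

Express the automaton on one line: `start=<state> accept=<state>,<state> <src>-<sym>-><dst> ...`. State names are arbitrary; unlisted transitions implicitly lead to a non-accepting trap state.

start=S0 accept=S3 S0-a->S1 S0-b->S0 S1-a->S1 S1-b->S2 S2-a->S1 S2-b->S3 S3-a->S3 S3-b->S3

States S0..S2 record the length of the longest prefix of `abb` that matches the current input suffix. Reaching S3 means `abb` has been seen, and we stay there forever. Accept from S3.
A 4-state machine:
        a   b  
>  S0   S1  S0 
   S1   S1  S2 
   S2   S1  S3 
 * S3   S3  S3 
(> = start, * = accepting)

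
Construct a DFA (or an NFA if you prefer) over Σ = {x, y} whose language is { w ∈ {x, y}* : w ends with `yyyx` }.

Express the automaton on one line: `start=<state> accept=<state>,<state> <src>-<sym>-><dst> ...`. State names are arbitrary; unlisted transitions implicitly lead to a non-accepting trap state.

start=q0 accept=q4 q0-x->q0 q0-y->q1 q1-x->q0 q1-y->q2 q2-x->q0 q2-y->q3 q3-x->q4 q3-y->q3 q4-x->q0 q4-y->q1

Remember how much of `yyyx` the current input suffix matches. State q0 means no match yet; q1 means the last symbol is `y`; q2 means the last 2 symbols are `yy`; q3 means the last 3 symbols are `yyy`; q4 means the last 4 symbols are `yyyx`. Only q4 accepts. On a mismatch, fall back to the longest proper suffix that is still a prefix of `yyyx`.
With 5 states:
        x   y  
>  q0   q0  q1 
   q1   q0  q2 
   q2   q0  q3 
   q3   q4  q3 
 * q4   q0  q1 
(> = start, * = accepting)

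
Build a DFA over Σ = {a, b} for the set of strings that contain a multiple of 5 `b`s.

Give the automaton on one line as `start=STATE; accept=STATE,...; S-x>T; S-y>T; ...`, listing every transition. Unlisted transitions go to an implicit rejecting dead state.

The only thing that matters is how many `b`s have appeared, reduced mod 5. Use one state per residue: q0 for 0, …, q4 for 4. Reading `b` moves to the next residue; anything else stays put. q0 is accepting.
        a   b  
>* q0   q0  q1 
   q1   q1  q2 
   q2   q2  q3 
   q3   q3  q4 
   q4   q4  q0 
(> = start, * = accepting)

start=q0; accept=q0; q0-a>q0; q0-b>q1; q1-a>q1; q1-b>q2; q2-a>q2; q2-b>q3; q3-a>q3; q3-b>q4; q4-a>q4; q4-b>q0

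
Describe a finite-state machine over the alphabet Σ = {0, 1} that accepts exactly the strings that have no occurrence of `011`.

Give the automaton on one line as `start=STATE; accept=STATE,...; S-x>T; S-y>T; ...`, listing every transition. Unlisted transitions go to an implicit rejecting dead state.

start=A; accept=A,B,C; A-0>B; A-1>A; B-0>B; B-1>C; C-0>B; C-1>D; D-0>D; D-1>D

Track partial matches of the forbidden pattern `011`. State D is a dead state reached once `011` has occurred; every other state accepts. A means no part of `011` is currently matched.
A 4-state machine:
       0  1 
>* A   B  A 
 * B   B  C 
 * C   B  D 
   D   D  D 
(> = start, * = accepting)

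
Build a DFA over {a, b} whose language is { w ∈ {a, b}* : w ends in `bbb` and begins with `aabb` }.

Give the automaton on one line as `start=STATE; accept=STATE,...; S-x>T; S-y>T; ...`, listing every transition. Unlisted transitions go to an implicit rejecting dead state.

start=q0; accept=q7; q0-a>q1; q0-b>q2; q1-a>q3; q1-b>q2; q2-a>q2; q2-b>q2; q3-a>q2; q3-b>q4; q4-a>q2; q4-b>q5; q5-a>q6; q5-b>q7; q6-a>q6; q6-b>q8; q7-a>q6; q7-b>q7; q8-a>q6; q8-b>q5

Build one automaton per condition and run them in lockstep. The first has 4 states tracking how much of the suffix `bbb` has currently been matched; the second has 6 states tracking whether the input so far still matches the prefix `aabb`. A product state is a pair (one from each), accepting exactly when both do. After merging equivalent states the machine shrinks.
        a   b  
>  q0   q1  q2 
   q1   q3  q2 
   q2   q2  q2 
   q3   q2  q4 
   q4   q2  q5 
   q5   q6  q7 
   q6   q6  q8 
 * q7   q6  q7 
   q8   q6  q5 
(> = start, * = accepting)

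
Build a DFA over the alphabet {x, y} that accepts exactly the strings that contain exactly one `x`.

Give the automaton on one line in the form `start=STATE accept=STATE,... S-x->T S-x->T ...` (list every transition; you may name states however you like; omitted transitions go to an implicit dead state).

Count `x`s, saturating at 2: state A means no `x` yet, B means one `x` seen, C means more than one. Each `x` increments (capped at C); other symbols loop. Accept from {B}.
3 states suffice.
       x  y 
>  A   B  A 
 * B   C  B 
   C   C  C 
(> = start, * = accepting)

start=A accept=B A-x->B A-y->A B-x->C B-y->B C-x->C C-y->C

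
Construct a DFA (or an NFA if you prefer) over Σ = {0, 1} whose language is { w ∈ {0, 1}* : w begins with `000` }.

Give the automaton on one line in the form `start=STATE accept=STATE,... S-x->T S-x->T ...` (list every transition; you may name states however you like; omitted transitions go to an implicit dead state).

Walk along `000` while the input agrees: from q0 take `0` to q1, and so on. Any deviation drops to the rejecting sink q4. Once q3 is reached the prefix is confirmed and every continuation is accepted.
A 5-state machine:
        0   1  
>  q0   q1  q4 
   q1   q2  q4 
   q2   q3  q4 
 * q3   q3  q3 
   q4   q4  q4 
(> = start, * = accepting)

start=q0 accept=q3 q0-0->q1 q0-1->q4 q1-0->q2 q1-1->q4 q2-0->q3 q2-1->q4 q3-0->q3 q3-1->q3 q4-0->q4 q4-1->q4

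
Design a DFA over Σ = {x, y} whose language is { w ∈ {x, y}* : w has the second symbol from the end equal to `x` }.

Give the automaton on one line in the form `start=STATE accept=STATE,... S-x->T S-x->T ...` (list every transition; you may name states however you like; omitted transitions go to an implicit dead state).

start=s0 accept=s3,s4 s0-x->s1 s0-y->s2 s1-x->s3 s1-y->s4 s2-x->s5 s2-y->s6 s3-x->s3 s3-y->s4 s4-x->s5 s4-y->s6 s5-x->s3 s5-y->s4 s6-x->s5 s6-y->s6

Because acceptance depends on a position counted from the end, the machine has to buffer the most recent 2 symbols. Make each state the string of the last up-to-2 symbols read; on input `x` shift the window left and append `x`. Accept when the buffered window has length 2 and begins with `x`.
        x   y  
>  s0   s1  s2 
   s1   s3  s4 
   s2   s5  s6 
 * s3   s3  s4 
 * s4   s5  s6 
   s5   s3  s4 
   s6   s5  s6 
(> = start, * = accepting)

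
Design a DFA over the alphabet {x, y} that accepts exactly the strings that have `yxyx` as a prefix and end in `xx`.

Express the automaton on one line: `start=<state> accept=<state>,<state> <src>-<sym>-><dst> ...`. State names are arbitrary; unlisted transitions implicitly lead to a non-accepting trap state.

Handle the two conditions separately and then intersect. One (6 states) tracks whether the input so far still matches the prefix `yxyx`; the other (3 states) tracks how much of the suffix `xx` has currently been matched. Each combined state is a pair, one component from each; accept when both components accept. After merging equivalent states the machine shrinks.
        x   y  
>  S0   S1  S2 
   S1   S1  S1 
   S2   S3  S1 
   S3   S1  S4 
   S4   S5  S1 
   S5   S6  S7 
 * S6   S6  S7 
   S7   S5  S7 
(> = start, * = accepting)

start=S0 accept=S6 S0-x->S1 S0-y->S2 S1-x->S1 S1-y->S1 S2-x->S3 S2-y->S1 S3-x->S1 S3-y->S4 S4-x->S5 S4-y->S1 S5-x->S6 S5-y->S7 S6-x->S6 S6-y->S7 S7-x->S5 S7-y->S7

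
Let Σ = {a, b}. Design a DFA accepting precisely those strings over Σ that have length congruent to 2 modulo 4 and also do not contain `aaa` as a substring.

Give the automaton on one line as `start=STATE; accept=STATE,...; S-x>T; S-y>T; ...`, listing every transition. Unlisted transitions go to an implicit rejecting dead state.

start=q0; accept=q3,q4,q5; q0-a>q1; q0-b>q2; q1-a>q3; q1-b>q4; q2-a>q5; q2-b>q4; q3-a>q6; q3-b>q7; q4-a>q8; q4-b>q7; q5-a>q9; q5-b>q7; q6-a>q10; q6-b>q10; q7-a>q11; q7-b>q0; q8-a>q12; q8-b>q0; q9-a>q10; q9-b>q0; q10-a>q13; q10-b>q13; q11-a>q14; q11-b>q2; q12-a>q13; q12-b>q2; q13-a>q15; q13-b>q15; q14-a>q15; q14-b>q4; q15-a>q6; q15-b>q6

Handle the two conditions separately and then intersect. One (4 states) tracks the input length modulo 4; the other (4 states) tracks partial matches of the forbidden pattern `aaa`. Each combined state is a pair, one component from each; accept when both components accept.
With 16 states:
          a    b  
>  q0     q1   q2 
   q1     q3   q4 
   q2     q5   q4 
 * q3     q6   q7 
 * q4     q8   q7 
 * q5     q9   q7 
   q6    q10  q10 
   q7    q11   q0 
   q8    q12   q0 
   q9    q10   q0 
   q10   q13  q13 
   q11   q14   q2 
   q12   q13   q2 
   q13   q15  q15 
   q14   q15   q4 
   q15    q6   q6 
(> = start, * = accepting)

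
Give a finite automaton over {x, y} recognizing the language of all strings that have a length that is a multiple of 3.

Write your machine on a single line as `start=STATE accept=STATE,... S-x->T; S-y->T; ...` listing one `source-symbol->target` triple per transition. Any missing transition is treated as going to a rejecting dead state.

Count input length modulo 3: every symbol advances one step around the cycle q0 → q1 → q2 → q0. Accept at q0.
A 3-state machine:
        x   y  
>* q0   q1  q1 
   q1   q2  q2 
   q2   q0  q0 
(> = start, * = accepting)

start=q0; accept=q0; q0-x->q1; q0-y->q1; q1-x->q2; q1-y->q2; q2-x->q0; q2-y->q0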